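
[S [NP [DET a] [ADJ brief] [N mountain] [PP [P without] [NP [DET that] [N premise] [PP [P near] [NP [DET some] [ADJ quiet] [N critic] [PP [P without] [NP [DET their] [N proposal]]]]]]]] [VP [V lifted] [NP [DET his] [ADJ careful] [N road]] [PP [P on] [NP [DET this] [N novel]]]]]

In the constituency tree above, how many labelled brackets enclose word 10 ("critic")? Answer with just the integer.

7

Path from the root down to the word: S → NP → PP → NP → PP → NP → N. That is 7 enclosing brackets.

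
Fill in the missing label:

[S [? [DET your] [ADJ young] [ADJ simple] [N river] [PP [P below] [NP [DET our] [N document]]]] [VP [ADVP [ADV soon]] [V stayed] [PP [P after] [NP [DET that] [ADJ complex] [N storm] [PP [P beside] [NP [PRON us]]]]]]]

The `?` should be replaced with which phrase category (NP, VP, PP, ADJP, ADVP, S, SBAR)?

NP

Looking at what the `?` directly dominates — DET 'your', ADJ 'young', ADJ 'simple', N 'river', PP — this is a noun phrase (NP).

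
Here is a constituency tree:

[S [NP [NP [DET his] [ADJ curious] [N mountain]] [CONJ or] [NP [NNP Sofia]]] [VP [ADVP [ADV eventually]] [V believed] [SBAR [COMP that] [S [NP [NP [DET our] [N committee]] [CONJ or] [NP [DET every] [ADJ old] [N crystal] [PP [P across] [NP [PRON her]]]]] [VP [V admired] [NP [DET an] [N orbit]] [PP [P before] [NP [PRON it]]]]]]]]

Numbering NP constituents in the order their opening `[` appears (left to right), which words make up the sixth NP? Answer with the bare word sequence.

every old crystal across her

In left-to-right order the NP constituents are "his curious mountain or Sofia"; "his curious mountain"; "Sofia"; "our committee or every old crystal across her"; "our committee"; "every old crystal across her"; "her"; "an orbit"; "it". Number 6 is "every old crystal across her".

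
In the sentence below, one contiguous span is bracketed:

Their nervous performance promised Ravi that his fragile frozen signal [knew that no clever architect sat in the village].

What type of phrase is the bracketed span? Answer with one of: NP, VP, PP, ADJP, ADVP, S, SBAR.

VP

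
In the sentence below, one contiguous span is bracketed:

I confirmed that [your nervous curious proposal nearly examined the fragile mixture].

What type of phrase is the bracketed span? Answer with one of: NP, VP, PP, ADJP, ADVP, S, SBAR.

S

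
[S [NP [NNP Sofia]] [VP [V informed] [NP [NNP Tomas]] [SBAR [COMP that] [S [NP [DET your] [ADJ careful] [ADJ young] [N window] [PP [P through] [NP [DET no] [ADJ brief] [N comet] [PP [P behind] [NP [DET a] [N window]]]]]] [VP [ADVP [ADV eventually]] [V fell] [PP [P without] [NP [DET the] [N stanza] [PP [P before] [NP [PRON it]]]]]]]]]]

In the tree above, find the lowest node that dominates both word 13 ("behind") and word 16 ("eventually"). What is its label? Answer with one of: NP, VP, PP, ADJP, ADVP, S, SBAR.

Both words fall inside [S your careful young window through no brief comet behind a window eventually fell without the stanza before it] (words 5–22), and no smaller constituent contains them both. Label: S.

S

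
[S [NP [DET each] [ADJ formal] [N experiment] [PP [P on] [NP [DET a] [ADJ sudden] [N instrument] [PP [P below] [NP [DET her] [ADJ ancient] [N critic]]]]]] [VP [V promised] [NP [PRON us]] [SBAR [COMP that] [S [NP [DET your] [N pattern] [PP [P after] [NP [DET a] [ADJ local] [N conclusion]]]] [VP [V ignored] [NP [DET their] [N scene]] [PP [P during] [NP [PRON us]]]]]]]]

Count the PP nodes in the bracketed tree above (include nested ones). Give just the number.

4

The PP constituents are: [PP on a sudden instrument below her ancient critic]; [PP below her ancient critic]; [PP after a local conclusion]; [PP during us]. Total: 4.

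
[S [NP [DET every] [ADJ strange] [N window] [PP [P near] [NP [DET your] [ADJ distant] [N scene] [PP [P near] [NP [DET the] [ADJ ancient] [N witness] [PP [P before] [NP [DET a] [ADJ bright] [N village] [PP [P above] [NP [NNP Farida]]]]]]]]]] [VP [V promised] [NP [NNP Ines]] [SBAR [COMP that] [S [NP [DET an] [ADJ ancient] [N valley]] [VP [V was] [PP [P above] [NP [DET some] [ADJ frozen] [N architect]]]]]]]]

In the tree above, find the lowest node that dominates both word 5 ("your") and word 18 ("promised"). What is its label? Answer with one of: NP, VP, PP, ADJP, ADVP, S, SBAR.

S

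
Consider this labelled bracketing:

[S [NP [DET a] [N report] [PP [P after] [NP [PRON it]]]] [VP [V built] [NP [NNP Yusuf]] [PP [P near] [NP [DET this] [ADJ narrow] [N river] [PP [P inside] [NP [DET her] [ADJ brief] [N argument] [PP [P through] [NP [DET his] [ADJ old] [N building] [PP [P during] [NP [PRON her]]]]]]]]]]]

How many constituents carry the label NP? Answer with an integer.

Listing each NP by its span: [NP a report after it]; [NP it]; [NP Yusuf]; [NP this narrow river inside her brief argument through his old building during her]; [NP her brief argument through his old building during her]; [NP his old building during her] … — that makes 7.

7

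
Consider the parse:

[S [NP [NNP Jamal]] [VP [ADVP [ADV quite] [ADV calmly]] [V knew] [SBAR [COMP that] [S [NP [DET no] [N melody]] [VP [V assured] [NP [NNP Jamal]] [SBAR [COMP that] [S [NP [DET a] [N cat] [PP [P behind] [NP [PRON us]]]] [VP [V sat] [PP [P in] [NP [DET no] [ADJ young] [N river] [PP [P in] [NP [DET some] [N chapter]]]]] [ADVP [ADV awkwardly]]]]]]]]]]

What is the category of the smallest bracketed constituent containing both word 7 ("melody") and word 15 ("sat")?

S

The smallest bracket enclosing both words is [S no melody assured Jamal that a cat behind us sat in no young river in some chapter awkwardly], so the label is S.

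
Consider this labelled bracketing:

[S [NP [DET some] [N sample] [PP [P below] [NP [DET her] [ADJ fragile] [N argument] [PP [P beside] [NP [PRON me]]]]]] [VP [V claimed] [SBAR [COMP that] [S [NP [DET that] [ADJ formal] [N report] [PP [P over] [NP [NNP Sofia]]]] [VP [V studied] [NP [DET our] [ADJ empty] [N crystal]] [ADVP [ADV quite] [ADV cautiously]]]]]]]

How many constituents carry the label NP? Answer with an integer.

Scanning left to right, an opening `[NP` appears at word positions 1, 4, 8, 11, 15, 17 — 6 in total.

6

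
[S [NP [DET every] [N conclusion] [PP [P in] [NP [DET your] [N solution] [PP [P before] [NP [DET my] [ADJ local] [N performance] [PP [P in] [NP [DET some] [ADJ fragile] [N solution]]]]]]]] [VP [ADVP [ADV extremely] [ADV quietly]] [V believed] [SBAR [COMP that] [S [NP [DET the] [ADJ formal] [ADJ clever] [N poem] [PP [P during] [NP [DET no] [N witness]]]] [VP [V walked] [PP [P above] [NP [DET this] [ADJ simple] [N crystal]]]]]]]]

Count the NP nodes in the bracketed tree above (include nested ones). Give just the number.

7

Listing each NP by its span: [NP every conclusion in your solution before my local performance in some fragile solution]; [NP your solution before my local performance in some fragile solution]; [NP my local performance in some fragile solution]; [NP some fragile solution]; [NP the formal clever poem during no witness]; [NP no witness] … — that makes 7.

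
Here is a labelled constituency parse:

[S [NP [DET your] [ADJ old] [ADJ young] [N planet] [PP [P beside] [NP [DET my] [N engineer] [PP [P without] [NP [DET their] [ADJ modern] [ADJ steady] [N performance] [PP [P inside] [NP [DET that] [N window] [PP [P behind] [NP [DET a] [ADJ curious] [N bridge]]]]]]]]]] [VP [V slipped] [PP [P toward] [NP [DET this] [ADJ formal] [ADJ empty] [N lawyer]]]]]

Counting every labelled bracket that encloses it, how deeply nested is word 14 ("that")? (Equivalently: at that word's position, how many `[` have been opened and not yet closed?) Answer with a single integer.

Counting open brackets not yet closed at "that": [S [NP [PP [NP [PP [NP [PP [NP [DET = 9.

9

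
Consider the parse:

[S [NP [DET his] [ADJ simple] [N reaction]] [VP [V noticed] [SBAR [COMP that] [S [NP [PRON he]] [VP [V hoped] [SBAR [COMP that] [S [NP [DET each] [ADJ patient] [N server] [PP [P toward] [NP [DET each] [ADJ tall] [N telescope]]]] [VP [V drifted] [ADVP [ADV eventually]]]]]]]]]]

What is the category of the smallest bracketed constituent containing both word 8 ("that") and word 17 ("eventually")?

SBAR

Word 8 lies under S → VP → SBAR → S → VP → SBAR → COMP; word 17 lies under S → VP → SBAR → S → VP → SBAR → S → VP → ADVP → ADV. The lowest shared node is the SBAR.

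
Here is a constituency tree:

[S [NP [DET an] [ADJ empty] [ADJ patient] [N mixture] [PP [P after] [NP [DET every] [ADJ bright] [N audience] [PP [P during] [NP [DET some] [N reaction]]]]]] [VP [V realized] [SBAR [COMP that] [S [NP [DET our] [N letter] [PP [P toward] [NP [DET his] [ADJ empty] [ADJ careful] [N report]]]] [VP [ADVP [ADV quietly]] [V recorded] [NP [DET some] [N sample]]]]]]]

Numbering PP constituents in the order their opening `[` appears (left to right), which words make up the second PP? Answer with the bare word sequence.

during some reaction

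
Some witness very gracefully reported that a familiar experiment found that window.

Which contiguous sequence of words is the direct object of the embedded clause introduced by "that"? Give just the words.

that window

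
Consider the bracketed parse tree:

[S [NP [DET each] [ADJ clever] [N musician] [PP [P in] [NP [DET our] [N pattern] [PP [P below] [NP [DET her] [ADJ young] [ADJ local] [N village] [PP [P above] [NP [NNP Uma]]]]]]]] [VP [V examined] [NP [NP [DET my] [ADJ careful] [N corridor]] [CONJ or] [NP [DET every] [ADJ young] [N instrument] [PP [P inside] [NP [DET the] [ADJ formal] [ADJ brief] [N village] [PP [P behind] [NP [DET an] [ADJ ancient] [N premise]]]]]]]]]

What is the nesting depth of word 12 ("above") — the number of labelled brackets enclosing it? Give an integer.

8

The word sits inside P, which is inside PP, inside NP, inside PP, inside NP, inside PP, inside NP, inside S — 8 brackets in all.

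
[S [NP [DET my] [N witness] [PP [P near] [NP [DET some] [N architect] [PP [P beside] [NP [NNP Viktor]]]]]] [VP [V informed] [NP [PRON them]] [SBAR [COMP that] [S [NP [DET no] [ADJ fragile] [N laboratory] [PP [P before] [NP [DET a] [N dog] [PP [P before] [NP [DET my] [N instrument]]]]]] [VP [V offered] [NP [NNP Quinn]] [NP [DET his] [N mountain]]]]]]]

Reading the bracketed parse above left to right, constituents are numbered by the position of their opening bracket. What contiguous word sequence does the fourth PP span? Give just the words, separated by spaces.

In left-to-right order the PP constituents are "near some architect beside Viktor"; "beside Viktor"; "before a dog before my instrument"; "before my instrument". Number 4 is "before my instrument".

before my instrument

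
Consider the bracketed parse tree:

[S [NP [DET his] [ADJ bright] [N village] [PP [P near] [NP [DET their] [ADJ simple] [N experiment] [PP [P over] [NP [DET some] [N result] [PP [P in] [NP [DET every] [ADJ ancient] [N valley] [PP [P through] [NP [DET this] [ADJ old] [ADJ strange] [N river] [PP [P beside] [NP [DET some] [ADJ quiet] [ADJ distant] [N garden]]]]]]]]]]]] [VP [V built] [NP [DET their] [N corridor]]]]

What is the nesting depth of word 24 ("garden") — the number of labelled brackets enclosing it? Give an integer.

13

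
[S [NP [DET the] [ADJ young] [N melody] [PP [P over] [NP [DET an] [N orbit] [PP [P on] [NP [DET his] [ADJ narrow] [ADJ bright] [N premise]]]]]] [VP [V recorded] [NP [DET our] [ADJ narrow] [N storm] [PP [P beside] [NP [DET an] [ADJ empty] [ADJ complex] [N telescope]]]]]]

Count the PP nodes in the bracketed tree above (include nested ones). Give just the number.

3

Listing each PP by its span: [PP over an orbit on his narrow bright premise]; [PP on his narrow bright premise]; [PP beside an empty complex telescope] — that makes 3.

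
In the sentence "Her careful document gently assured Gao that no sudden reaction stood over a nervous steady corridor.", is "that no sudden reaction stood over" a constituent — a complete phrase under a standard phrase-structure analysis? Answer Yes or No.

No

The smallest constituent containing the whole sequence is the subordinate clause [SBAR that no sudden reaction stood over a nervous steady corridor], but the sequence is only part of it — it straddles the boundary between complementizer "that" and clause "no sudden reaction stood over a nervous steady corridor".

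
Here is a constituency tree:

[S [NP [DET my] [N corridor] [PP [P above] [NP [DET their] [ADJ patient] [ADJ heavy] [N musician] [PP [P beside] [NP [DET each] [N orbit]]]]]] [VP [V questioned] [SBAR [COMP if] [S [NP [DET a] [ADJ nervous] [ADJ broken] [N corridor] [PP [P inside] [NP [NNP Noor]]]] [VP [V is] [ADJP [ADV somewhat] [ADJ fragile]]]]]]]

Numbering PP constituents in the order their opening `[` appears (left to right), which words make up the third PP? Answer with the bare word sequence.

inside Noor

The PP opening brackets appear, in order, over: "above their patient heavy musician beside each orbit"; "beside each orbit"; "inside Noor". The third one spans "inside Noor".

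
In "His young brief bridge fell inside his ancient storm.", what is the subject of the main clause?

his young brief bridge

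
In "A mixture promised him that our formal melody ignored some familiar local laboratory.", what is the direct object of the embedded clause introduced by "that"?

"ignored" heads the VP of the embedded clause introduced by "that", and "some familiar local laboratory" is its direct object.

some familiar local laboratory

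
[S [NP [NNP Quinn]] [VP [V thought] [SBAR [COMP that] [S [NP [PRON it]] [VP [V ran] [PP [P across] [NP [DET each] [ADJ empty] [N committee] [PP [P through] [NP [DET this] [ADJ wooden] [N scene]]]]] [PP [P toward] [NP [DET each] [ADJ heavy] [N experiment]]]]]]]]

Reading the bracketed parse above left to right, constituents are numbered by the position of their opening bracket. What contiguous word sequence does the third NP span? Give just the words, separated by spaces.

Opening `[NP` markers occur at word positions 1, 4, 7, 11, 15; the third of these opens the constituent [NP each empty committee through this wooden scene].

each empty committee through this wooden scene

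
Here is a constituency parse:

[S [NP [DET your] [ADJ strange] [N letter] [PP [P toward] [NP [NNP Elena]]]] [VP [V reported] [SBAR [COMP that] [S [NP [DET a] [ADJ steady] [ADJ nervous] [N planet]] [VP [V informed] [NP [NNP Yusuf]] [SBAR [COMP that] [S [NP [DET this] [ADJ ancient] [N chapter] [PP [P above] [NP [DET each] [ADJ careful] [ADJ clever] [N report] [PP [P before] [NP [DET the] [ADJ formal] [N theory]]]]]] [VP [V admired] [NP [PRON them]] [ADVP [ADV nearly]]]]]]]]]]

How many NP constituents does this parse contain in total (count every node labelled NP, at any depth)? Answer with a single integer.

8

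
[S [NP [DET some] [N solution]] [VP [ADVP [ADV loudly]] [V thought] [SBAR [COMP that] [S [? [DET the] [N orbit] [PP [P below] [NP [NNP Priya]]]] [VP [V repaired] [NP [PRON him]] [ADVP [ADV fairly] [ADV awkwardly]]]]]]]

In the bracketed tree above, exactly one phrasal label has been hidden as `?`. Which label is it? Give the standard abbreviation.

A constituent whose immediate children are DET 'the', N 'orbit', PP is a noun phrase: NP.

NP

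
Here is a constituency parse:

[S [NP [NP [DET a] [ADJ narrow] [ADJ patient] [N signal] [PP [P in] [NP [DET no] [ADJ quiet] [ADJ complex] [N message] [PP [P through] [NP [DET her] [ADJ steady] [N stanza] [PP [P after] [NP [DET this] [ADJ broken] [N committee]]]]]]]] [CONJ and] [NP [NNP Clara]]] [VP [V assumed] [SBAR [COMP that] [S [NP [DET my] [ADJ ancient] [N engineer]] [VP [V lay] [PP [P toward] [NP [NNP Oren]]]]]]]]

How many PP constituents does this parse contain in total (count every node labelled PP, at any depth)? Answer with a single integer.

4

Scanning left to right, an opening `[PP` appears at word positions 5, 10, 14, 26 — 4 in total.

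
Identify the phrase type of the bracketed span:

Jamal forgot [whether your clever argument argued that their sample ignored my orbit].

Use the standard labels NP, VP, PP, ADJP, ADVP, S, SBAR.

The bracketed span "whether your clever argument argued that their sample ignored my orbit" is headed by "whether", making it a subordinate clause (SBAR).

SBAR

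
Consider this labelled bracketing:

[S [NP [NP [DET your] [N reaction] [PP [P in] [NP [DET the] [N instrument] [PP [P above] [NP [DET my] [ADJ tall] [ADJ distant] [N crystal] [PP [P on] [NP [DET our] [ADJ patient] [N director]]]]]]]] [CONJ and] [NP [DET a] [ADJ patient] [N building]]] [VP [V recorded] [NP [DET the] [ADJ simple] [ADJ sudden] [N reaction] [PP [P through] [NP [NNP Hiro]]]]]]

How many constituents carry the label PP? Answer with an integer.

4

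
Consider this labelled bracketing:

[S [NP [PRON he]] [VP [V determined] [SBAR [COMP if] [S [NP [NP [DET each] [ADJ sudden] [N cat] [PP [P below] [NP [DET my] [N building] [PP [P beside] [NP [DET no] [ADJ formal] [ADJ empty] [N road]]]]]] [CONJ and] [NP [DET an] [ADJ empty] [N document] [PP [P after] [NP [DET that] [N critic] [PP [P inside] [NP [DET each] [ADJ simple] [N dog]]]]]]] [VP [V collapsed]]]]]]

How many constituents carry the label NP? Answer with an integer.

8

Listing each NP by its span: [NP he]; [NP each sudden cat below my building beside no formal empty road and an empty document after that critic inside each simple dog]; [NP each sudden cat below my building beside no formal empty road]; [NP my building beside no formal empty road]; [NP no formal empty road]; [NP an empty document after that critic inside each simple dog] … — that makes 8.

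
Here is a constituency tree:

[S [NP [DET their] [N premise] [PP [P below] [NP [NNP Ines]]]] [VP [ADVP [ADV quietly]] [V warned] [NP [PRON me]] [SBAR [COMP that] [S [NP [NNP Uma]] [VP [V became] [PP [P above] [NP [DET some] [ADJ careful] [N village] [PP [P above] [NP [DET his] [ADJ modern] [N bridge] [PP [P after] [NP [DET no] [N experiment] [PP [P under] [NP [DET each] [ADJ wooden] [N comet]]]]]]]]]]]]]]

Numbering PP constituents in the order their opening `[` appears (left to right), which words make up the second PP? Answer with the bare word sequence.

above some careful village above his modern bridge after no experiment under each wooden comet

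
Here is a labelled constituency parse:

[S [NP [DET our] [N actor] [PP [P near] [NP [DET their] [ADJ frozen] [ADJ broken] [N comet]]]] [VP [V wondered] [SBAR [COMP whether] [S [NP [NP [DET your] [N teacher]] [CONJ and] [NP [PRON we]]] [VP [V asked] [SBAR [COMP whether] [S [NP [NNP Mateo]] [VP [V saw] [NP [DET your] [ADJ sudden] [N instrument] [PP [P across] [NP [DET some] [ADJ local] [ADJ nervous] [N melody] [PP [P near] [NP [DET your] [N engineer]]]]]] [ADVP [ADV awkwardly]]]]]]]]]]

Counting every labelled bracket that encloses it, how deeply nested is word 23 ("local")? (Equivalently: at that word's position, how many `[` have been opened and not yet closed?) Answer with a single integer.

12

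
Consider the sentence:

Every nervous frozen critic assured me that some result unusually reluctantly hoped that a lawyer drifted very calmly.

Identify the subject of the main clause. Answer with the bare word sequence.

every nervous frozen critic

In the main clause the verb is "assured"; the NP preceding it, "every nervous frozen critic", is the subject.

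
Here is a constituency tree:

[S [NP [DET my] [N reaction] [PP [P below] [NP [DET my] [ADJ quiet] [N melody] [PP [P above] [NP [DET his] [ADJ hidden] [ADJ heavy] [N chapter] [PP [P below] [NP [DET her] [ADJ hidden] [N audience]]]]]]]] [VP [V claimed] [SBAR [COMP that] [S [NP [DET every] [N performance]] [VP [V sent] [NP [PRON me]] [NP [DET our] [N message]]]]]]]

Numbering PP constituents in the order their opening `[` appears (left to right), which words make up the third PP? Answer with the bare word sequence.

The PP opening brackets appear, in order, over: "below my quiet melody above his hidden heavy chapter below her hidden audience"; "above his hidden heavy chapter below her hidden audience"; "below her hidden audience". The third one spans "below her hidden audience".

below her hidden audience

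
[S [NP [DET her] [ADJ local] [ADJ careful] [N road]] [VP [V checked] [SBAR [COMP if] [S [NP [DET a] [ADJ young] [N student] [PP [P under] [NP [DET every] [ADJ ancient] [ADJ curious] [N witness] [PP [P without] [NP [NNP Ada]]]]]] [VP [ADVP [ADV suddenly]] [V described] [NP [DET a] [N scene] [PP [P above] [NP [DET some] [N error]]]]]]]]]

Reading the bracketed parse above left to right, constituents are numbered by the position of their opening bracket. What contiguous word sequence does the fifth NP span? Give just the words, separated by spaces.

a scene above some error

The NP opening brackets appear, in order, over: "her local careful road"; "a young student under every ancient curious witness without Ada"; "every ancient curious witness without Ada"; "Ada"; "a scene above some error"; "some error". The fifth one spans "a scene above some error".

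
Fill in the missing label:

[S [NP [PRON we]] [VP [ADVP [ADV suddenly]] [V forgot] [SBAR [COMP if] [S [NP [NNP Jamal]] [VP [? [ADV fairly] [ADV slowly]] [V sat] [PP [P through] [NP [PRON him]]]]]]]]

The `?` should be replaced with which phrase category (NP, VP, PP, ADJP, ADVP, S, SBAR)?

ADVP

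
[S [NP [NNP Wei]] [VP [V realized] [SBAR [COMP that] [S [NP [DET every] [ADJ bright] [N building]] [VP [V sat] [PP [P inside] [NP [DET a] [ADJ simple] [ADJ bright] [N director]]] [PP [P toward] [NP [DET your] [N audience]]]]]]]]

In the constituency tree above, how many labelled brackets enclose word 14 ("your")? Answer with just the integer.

8

Path from the root down to the word: S → VP → SBAR → S → VP → PP → NP → DET. That is 8 enclosing brackets.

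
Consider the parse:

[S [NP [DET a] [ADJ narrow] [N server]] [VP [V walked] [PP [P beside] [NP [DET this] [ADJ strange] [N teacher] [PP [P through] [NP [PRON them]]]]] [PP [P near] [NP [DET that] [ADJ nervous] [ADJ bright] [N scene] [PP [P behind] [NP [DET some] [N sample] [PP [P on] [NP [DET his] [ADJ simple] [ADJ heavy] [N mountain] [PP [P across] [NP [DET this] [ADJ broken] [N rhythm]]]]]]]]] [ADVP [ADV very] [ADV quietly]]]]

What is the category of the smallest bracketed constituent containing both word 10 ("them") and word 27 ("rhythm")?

Word 10 lies under S → VP → PP → NP → PP → NP → PRON; word 27 lies under S → VP → PP → NP → PP → NP → PP → NP → PP → NP → N. The lowest shared node is the VP.

VP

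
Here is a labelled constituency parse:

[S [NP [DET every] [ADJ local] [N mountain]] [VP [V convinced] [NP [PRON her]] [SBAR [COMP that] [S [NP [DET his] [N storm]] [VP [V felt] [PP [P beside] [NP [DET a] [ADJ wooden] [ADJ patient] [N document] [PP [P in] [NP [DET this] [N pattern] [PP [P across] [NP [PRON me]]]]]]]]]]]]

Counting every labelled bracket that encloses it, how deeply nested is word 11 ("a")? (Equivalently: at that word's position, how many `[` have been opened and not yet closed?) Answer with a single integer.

The word sits inside DET, which is inside NP, inside PP, inside VP, inside S, inside SBAR, inside VP, inside S — 8 brackets in all.

8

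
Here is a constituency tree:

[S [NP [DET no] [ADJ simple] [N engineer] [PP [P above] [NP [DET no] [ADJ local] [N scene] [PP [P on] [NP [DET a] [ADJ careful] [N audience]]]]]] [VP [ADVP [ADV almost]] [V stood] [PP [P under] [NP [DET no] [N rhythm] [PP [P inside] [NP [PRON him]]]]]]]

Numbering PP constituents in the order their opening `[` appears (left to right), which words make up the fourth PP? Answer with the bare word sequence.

inside him

Opening `[PP` markers occur at word positions 4, 8, 14, 17; the fourth of these opens the constituent [PP inside him].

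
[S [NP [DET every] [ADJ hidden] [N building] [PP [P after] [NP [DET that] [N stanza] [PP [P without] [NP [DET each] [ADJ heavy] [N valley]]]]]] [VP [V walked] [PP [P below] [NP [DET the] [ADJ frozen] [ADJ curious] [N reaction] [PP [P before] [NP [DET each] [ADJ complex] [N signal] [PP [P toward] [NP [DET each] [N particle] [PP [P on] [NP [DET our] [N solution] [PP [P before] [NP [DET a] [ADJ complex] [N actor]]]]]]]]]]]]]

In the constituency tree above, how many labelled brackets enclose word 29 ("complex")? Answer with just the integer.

Path from the root down to the word: S → VP → PP → NP → PP → NP → PP → NP → PP → NP → PP → NP → ADJ. That is 13 enclosing brackets.

13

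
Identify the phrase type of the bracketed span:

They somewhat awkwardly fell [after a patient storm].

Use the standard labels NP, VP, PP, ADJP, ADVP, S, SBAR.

PP

The span is built around the preposition "after" — a prepositional phrase (PP).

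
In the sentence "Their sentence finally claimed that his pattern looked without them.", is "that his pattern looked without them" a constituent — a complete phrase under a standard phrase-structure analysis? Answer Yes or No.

Yes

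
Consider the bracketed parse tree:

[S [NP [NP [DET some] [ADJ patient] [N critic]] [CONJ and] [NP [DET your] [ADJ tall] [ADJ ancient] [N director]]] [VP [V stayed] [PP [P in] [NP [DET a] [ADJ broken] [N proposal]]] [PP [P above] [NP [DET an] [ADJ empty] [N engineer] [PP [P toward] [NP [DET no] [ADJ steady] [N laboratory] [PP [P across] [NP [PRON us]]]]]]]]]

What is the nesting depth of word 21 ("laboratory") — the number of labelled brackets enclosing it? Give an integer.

Path from the root down to the word: S → VP → PP → NP → PP → NP → N. That is 7 enclosing brackets.

7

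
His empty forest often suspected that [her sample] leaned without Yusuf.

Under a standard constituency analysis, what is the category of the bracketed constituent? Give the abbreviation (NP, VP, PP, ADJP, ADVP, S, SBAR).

NP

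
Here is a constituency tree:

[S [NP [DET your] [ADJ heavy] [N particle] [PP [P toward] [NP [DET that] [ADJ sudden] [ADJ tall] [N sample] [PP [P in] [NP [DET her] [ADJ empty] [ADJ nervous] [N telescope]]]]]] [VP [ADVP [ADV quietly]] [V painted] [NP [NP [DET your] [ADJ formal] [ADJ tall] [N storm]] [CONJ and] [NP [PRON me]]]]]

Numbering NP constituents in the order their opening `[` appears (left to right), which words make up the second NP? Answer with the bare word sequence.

that sudden tall sample in her empty nervous telescope

The NP opening brackets appear, in order, over: "your heavy particle toward that sudden tall sample in her empty nervous telescope"; "that sudden tall sample in her empty nervous telescope"; "her empty nervous telescope"; "your formal tall storm and me"; "your formal tall storm"; "me". The second one spans "that sudden tall sample in her empty nervous telescope".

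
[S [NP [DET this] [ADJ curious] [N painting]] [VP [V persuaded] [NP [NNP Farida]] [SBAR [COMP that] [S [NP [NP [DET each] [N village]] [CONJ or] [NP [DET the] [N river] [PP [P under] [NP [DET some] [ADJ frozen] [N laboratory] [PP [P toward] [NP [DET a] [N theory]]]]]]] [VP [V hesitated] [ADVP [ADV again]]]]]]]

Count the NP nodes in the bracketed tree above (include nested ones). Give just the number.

Scanning left to right, an opening `[NP` appears at word positions 1, 5, 7, 7, 10, 13, 17 — 7 in total.

7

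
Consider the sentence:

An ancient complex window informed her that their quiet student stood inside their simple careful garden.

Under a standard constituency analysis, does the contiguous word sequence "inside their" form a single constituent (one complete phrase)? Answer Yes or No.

No

"inside" belongs to the preposition "inside" while "their" belongs to the noun phrase "their simple careful garden"; a span that runs across that boundary is not a single phrase.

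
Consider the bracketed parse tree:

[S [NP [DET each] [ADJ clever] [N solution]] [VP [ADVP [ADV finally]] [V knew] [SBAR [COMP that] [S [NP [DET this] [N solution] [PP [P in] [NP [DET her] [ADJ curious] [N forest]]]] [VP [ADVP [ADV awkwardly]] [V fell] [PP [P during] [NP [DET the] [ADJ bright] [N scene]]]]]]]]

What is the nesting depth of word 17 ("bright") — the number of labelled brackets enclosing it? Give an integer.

8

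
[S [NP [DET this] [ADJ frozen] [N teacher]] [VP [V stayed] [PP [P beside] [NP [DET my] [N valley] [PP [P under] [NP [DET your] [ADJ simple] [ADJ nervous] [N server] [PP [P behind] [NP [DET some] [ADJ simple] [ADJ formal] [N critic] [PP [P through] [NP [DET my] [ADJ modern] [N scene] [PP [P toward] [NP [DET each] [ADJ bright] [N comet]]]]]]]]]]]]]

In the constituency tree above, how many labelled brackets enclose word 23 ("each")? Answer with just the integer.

13

Counting open brackets not yet closed at "each": [S [VP [PP [NP [PP [NP [PP [NP [PP [NP [PP [NP [DET = 13.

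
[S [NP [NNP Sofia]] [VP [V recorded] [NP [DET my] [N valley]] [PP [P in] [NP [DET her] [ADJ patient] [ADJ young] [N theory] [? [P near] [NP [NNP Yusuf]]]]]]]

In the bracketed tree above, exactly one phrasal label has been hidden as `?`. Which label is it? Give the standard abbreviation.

PP

Looking at what the `?` directly dominates — P 'near', NP — this is a prepositional phrase (PP).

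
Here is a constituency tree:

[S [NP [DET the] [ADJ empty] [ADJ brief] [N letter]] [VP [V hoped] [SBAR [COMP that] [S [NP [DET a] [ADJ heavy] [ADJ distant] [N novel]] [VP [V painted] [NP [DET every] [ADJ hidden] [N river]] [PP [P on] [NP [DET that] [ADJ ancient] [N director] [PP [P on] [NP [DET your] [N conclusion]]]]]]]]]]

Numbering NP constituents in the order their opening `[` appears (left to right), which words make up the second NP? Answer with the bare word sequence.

a heavy distant novel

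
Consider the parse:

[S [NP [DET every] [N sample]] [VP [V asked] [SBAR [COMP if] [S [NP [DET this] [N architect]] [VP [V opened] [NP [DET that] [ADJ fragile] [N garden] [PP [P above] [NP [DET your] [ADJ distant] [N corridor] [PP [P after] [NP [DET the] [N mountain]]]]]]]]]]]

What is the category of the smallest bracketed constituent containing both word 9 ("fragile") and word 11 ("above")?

NP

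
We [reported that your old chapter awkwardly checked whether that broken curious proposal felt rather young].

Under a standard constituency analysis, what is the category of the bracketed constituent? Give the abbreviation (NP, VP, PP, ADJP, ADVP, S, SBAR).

The span is built around the verb "reported" — a verb phrase (VP).

VP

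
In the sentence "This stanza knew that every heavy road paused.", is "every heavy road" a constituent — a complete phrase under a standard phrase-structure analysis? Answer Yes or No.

Yes

"every heavy road" is exactly the noun phrase [NP every heavy road], a complete constituent.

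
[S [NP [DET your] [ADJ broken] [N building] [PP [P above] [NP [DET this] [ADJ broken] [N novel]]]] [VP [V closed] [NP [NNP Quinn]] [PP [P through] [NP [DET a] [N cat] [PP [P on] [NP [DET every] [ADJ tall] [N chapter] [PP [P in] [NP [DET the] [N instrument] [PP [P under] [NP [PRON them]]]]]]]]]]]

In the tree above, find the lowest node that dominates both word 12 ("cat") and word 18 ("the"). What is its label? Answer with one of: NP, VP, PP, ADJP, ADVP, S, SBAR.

Word 12 lies under S → VP → PP → NP → N; word 18 lies under S → VP → PP → NP → PP → NP → PP → NP → DET. The lowest shared node is the NP.

NP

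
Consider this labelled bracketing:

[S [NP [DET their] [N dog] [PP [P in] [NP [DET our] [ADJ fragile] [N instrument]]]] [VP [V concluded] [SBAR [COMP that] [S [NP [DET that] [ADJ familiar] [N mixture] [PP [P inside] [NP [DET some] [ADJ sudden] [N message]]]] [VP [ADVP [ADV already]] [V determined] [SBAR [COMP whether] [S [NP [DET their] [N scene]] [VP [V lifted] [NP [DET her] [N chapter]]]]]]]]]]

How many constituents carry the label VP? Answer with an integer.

3

The VP constituents are: [VP concluded that that familiar mixture inside some sudden message already determined whether their scene lifted her chapter]; [VP already determined whether their scene lifted her chapter]; [VP lifted her chapter]. Total: 3.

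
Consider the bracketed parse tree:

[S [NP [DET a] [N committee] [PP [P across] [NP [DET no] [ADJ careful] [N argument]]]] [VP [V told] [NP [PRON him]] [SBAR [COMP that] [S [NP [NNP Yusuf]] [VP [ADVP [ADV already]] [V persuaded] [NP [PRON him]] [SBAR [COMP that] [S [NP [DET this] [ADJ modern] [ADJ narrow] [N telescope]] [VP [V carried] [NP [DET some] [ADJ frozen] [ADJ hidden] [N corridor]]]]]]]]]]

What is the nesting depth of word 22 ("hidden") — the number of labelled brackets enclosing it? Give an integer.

10

Counting open brackets not yet closed at "hidden": [S [VP [SBAR [S [VP [SBAR [S [VP [NP [ADJ = 10.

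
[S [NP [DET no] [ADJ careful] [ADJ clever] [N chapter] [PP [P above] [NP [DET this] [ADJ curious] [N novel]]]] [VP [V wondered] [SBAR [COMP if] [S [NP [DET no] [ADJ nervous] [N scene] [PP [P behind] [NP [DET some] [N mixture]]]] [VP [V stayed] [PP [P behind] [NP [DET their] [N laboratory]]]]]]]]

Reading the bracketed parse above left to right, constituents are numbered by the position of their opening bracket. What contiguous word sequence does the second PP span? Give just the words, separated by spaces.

behind some mixture

The PP opening brackets appear, in order, over: "above this curious novel"; "behind some mixture"; "behind their laboratory". The second one spans "behind some mixture".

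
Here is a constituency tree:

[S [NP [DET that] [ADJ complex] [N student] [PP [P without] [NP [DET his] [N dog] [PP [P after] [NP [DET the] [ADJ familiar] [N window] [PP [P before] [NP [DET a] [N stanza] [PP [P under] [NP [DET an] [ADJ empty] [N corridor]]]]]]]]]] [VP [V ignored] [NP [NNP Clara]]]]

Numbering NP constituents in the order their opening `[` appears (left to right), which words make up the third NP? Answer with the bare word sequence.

the familiar window before a stanza under an empty corridor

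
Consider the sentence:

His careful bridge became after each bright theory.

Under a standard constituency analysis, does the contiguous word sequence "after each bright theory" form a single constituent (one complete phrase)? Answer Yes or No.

Yes

The sequence corresponds to a single PP node — the prepositional phrase "after each bright theory".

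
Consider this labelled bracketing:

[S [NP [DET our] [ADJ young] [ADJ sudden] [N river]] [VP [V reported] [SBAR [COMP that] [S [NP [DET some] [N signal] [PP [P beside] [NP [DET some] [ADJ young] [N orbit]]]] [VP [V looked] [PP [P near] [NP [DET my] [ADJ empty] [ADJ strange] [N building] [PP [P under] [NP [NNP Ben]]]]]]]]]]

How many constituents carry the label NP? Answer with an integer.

Listing each NP by its span: [NP our young sudden river]; [NP some signal beside some young orbit]; [NP some young orbit]; [NP my empty strange building under Ben]; [NP Ben] — that makes 5.

5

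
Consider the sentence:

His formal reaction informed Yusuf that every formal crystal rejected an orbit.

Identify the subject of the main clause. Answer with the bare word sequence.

In the main clause the verb is "informed"; the NP preceding it, "his formal reaction", is the subject.

his formal reaction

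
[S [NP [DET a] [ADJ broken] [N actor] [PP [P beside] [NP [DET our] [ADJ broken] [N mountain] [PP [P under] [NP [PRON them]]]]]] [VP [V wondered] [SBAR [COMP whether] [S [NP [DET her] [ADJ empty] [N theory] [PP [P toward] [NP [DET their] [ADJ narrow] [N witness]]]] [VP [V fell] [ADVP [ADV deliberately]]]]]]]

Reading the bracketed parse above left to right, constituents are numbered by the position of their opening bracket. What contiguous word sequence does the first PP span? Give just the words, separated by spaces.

beside our broken mountain under them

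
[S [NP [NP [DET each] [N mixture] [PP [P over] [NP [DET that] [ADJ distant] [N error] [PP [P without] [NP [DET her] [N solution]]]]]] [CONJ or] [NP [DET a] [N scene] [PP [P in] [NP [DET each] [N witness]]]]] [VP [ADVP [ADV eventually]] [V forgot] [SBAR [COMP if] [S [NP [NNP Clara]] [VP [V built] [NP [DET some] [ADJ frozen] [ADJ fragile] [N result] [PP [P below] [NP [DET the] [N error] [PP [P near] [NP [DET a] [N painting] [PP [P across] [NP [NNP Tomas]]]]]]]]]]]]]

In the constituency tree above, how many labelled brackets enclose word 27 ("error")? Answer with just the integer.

9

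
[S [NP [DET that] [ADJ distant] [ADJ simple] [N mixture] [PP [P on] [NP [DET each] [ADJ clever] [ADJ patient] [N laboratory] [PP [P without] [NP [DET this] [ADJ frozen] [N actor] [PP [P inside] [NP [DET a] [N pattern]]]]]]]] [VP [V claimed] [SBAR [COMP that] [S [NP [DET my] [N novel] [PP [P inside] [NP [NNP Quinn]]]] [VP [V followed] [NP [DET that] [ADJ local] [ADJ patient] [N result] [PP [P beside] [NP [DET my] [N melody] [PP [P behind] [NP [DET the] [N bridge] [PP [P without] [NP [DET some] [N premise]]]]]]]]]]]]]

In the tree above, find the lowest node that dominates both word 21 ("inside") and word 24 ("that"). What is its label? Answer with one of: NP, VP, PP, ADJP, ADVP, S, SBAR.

S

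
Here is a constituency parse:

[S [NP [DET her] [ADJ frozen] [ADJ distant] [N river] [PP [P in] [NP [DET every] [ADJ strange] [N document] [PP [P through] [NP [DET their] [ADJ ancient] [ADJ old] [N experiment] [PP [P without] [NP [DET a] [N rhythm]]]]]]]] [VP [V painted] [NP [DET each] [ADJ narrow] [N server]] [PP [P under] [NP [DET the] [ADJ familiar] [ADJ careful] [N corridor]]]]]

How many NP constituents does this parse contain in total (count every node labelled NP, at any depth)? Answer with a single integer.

6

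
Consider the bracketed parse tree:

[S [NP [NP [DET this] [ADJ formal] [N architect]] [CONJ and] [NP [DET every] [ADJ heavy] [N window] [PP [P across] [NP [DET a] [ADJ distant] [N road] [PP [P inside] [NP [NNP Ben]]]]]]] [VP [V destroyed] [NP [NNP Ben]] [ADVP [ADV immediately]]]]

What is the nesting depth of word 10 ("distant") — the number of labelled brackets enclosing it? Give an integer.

6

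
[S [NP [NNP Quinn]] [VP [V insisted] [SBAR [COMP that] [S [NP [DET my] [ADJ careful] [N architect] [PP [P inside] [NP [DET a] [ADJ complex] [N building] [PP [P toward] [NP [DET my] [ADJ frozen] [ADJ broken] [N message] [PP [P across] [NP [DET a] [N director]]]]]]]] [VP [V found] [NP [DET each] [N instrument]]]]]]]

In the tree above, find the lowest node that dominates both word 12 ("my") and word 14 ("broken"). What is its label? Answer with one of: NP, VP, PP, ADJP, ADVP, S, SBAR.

The smallest bracket enclosing both words is [NP my frozen broken message across a director], so the label is NP.

NP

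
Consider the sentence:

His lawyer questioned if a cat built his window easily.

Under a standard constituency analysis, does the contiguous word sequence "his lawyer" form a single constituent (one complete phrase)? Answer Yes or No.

Yes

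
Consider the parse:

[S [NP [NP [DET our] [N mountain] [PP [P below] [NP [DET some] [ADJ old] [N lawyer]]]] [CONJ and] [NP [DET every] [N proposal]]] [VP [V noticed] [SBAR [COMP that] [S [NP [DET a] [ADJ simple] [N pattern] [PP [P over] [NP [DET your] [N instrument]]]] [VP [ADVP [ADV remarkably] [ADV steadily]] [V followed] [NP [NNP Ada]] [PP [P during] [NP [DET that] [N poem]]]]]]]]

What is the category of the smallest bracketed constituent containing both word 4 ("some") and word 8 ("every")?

NP

The smallest bracket enclosing both words is [NP our mountain below some old lawyer and every proposal], so the label is NP.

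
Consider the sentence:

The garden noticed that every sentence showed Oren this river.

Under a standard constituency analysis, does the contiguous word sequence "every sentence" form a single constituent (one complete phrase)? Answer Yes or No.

Yes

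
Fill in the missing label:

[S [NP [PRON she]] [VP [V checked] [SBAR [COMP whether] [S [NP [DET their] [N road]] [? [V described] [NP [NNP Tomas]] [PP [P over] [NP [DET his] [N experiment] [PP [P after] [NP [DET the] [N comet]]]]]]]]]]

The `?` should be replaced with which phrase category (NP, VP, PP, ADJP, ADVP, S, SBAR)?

VP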